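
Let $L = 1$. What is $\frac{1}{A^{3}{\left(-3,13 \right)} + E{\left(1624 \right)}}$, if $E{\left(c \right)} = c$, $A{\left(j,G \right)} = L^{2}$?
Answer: $\frac{1}{1625} \approx 0.00061538$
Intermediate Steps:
$A{\left(j,G \right)} = 1$ ($A{\left(j,G \right)} = 1^{2} = 1$)
$\frac{1}{A^{3}{\left(-3,13 \right)} + E{\left(1624 \right)}} = \frac{1}{1^{3} + 1624} = \frac{1}{1 + 1624} = \frac{1}{1625}$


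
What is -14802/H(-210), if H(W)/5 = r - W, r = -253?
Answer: 14802/215 ≈ 68.847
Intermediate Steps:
H(W) = -1265 - 5*W (H(W) = 5*(-253 - W) = -1265 - 5*W)
-14802/H(-210) = -14802/(-1265 - 5*(-210)) = -14802/(-1265 + 1050) = -14802/(-215) = -14802*(-1/215) = 14802/215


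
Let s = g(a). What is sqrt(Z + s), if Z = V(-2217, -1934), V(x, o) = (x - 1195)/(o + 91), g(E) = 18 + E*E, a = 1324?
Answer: sqrt(5954311605422)/1843 ≈ 1324.0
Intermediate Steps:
g(E) = 18 + E**2
V(x, o) = (-1195 + x)/(91 + o)
Z = 3412/1843 (Z = (-1195 - 2217)/(91 - 1934) = -3412/(-1843) = -1/1843*(-3412) = 3412/1843 ≈ 1.8513)
s = 1752994 (s = 18 + 1324**2 = 18 + 1752976 = 1752994)
sqrt(Z + s) = sqrt(3412/1843 + 1752994) = sqrt(3230771354/1843) = sqrt(5954311605422)/1843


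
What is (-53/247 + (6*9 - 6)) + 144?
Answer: 47371/247 ≈ 191.79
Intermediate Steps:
(-53/247 + (6*9 - 6)) + 144 = (-53*1/247 + (54 - 6)) + 144 = (-53/247 + 48) + 144 = 11803/247 + 144 = 47371/247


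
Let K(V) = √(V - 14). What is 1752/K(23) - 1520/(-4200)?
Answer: 61358/105 ≈ 584.36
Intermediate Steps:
K(V) = √(-14 + V)
1752/K(23) - 1520/(-4200) = 1752/(√(-14 + 23)) - 1520/(-4200) = 1752/(√9) - 1520*(-1/4200) = 1752/3 + 38/105 = 1752*(⅓) + 38/105 = 584 + 38/105 = 61358/105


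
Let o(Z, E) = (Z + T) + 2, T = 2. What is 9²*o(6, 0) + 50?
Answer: 860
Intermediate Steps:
o(Z, E) = 4 + Z (o(Z, E) = (Z + 2) + 2 = (2 + Z) + 2 = 4 + Z)
9²*o(6, 0) + 50 = 9²*(4 + 6) + 50 = 81*10 + 50 = 810 + 50 = 860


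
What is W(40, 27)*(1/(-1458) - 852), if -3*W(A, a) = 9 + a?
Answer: 2484434/243 ≈ 10224.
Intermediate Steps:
W(A, a) = -3 - a/3 (W(A, a) = -(9 + a)/3 = -3 - a/3)
W(40, 27)*(1/(-1458) - 852) = (-3 - ⅓*27)*(1/(-1458) - 852) = (-3 - 9)*(-1/1458 - 852) = -12*(-1242217/1458) = 2484434/243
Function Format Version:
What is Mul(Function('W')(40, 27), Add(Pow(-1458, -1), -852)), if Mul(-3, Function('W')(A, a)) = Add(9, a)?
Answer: Rational(2484434, 243) ≈ 10224.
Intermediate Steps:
Function('W')(A, a) = Add(-3, Mul(Rational(-1, 3), a)) (Function('W')(A, a) = Mul(Rational(-1, 3), Add(9, a)) = Add(-3, Mul(Rational(-1, 3), a)))
Mul(Function('W')(40, 27), Add(Pow(-1458, -1), -852)) = Mul(Add(-3, Mul(Rational(-1, 3), 27)), Add(Pow(-1458, -1), -852)) = Mul(Add(-3, -9), Add(Rational(-1, 1458), -852)) = Mul(-12, Rational(-1242217, 1458)) = Rational(2484434, 243)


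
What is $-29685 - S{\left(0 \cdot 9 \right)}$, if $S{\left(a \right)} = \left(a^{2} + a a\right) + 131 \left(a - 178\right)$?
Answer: $-6367$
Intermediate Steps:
$S{\left(a \right)} = -23318 + 2 a^{2} + 131 a$ ($S{\left(a \right)} = \left(a^{2} + a^{2}\right) + 131 \left(-178 + a\right) = 2 a^{2} + \left(-23318 + 131 a\right) = -23318 + 2 a^{2} + 131 a$)
$-29685 - S{\left(0 \cdot 9 \right)} = -29685 - \left(-23318 + 2 \left(0 \cdot 9\right)^{2} + 131 \cdot 0 \cdot 9\right) = -29685 - \left(-23318 + 2 \cdot 0^{2} + 131 \cdot 0\right) = -29685 - \left(-23318 + 2 \cdot 0 + 0\right) = -29685 - \left(-23318 + 0 + 0\right) = -29685 - -23318 = -29685 + 23318 = -6367$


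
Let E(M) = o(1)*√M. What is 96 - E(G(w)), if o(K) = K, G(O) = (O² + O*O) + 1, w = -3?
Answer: 96 - √19 ≈ 91.641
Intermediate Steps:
G(O) = 1 + 2*O² (G(O) = (O² + O²) + 1 = 2*O² + 1 = 1 + 2*O²)
E(M) = √M (E(M) = 1*√M = √M)
96 - E(G(w)) = 96 - √(1 + 2*(-3)²) = 96 - √(1 + 2*9) = 96 - √(1 + 18) = 96 - √19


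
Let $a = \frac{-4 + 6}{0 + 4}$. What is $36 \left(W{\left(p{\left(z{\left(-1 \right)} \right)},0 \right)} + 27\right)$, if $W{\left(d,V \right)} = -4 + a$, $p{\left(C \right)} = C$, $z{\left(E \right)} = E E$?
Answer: $846$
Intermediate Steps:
$z{\left(E \right)} = E^{2}$
$a = \frac{1}{2}$ ($a = \frac{2}{4} = 2 \cdot \frac{1}{4} = \frac{1}{2} \approx 0.5$)
$W{\left(d,V \right)} = - \frac{7}{2}$ ($W{\left(d,V \right)} = -4 + \frac{1}{2} = - \frac{7}{2}$)
$36 \left(W{\left(p{\left(z{\left(-1 \right)} \right)},0 \right)} + 27\right) = 36 \left(- \frac{7}{2} + 27\right) = 36 \cdot \frac{47}{2} = 846$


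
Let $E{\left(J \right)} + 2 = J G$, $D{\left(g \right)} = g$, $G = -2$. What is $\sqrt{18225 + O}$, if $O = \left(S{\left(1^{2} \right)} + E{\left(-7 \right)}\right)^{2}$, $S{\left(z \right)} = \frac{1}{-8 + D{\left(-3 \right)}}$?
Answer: $\frac{\sqrt{2222386}}{11} \approx 135.52$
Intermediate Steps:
$S{\left(z \right)} = - \frac{1}{11}$ ($S{\left(z \right)} = \frac{1}{-8 - 3} = \frac{1}{-11} = - \frac{1}{11}$)
$E{\left(J \right)} = -2 - 2 J$ ($E{\left(J \right)} = -2 + J \left(-2\right) = -2 - 2 J$)
$O = \frac{17161}{121}$ ($O = \left(- \frac{1}{11} - -12\right)^{2} = \left(- \frac{1}{11} + \left(-2 + 14\right)\right)^{2} = \left(- \frac{1}{11} + 12\right)^{2} = \left(\frac{131}{11}\right)^{2} = \frac{17161}{121} \approx 141.83$)
$\sqrt{18225 + O} = \sqrt{18225 + \frac{17161}{121}} = \sqrt{\frac{2222386}{121}} = \frac{\sqrt{2222386}}{11}$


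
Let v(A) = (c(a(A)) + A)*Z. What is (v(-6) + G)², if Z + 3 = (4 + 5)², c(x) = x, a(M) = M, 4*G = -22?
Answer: 3545689/4 ≈ 8.8642e+5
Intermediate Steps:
G = -11/2 (G = (¼)*(-22) = -11/2 ≈ -5.5000)
Z = 78 (Z = -3 + (4 + 5)² = -3 + 9² = -3 + 81 = 78)
v(A) = 156*A (v(A) = (A + A)*78 = (2*A)*78 = 156*A)
(v(-6) + G)² = (156*(-6) - 11/2)² = (-936 - 11/2)² = (-1883/2)² = 3545689/4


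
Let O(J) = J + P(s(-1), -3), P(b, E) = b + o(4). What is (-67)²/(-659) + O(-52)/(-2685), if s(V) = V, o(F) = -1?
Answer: -4005793/589805 ≈ -6.7917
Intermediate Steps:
P(b, E) = -1 + b (P(b, E) = b - 1 = -1 + b)
O(J) = -2 + J (O(J) = J + (-1 - 1) = J - 2 = -2 + J)
(-67)²/(-659) + O(-52)/(-2685) = (-67)²/(-659) + (-2 - 52)/(-2685) = 4489*(-1/659) - 54*(-1/2685) = -4489/659 + 18/895 = -4005793/589805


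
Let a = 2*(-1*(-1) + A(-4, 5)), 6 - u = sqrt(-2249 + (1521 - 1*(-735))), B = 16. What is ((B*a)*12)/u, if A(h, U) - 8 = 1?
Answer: 23040/29 + 3840*sqrt(7)/29 ≈ 1144.8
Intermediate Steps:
A(h, U) = 9 (A(h, U) = 8 + 1 = 9)
u = 6 - sqrt(7) (u = 6 - sqrt(-2249 + (1521 - 1*(-735))) = 6 - sqrt(-2249 + (1521 + 735)) = 6 - sqrt(-2249 + 2256) = 6 - sqrt(7) ≈ 3.3542)
a = 20 (a = 2*(-1*(-1) + 9) = 2*(1 + 9) = 2*10 = 20)
((B*a)*12)/u = ((16*20)*12)/(6 - sqrt(7)) = (320*12)/(6 - sqrt(7)) = 3840/(6 - sqrt(7))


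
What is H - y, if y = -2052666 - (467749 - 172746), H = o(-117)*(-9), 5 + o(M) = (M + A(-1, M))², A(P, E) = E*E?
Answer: -1655444942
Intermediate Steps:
A(P, E) = E²
o(M) = -5 + (M + M²)²
H = -1657792611 (H = (-5 + (-117)²*(1 - 117)²)*(-9) = (-5 + 13689*(-116)²)*(-9) = (-5 + 13689*13456)*(-9) = (-5 + 184199184)*(-9) = 184199179*(-9) = -1657792611)
y = -2347669 (y = -2052666 - 1*295003 = -2052666 - 295003 = -2347669)
H - y = -1657792611 - 1*(-2347669) = -1657792611 + 2347669 = -1655444942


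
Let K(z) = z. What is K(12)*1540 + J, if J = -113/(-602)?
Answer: 11125073/602 ≈ 18480.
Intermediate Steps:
J = 113/602 (J = -113*(-1/602) = 113/602 ≈ 0.18771)
K(12)*1540 + J = 12*1540 + 113/602 = 18480 + 113/602 = 11125073/602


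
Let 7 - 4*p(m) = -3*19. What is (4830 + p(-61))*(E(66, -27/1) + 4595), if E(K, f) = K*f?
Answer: 13631798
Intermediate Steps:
p(m) = 16 (p(m) = 7/4 - (-3)*19/4 = 7/4 - 1/4*(-57) = 7/4 + 57/4 = 16)
(4830 + p(-61))*(E(66, -27/1) + 4595) = (4830 + 16)*(66*(-27/1) + 4595) = 4846*(66*(-27*1) + 4595) = 4846*(66*(-27) + 4595) = 4846*(-1782 + 4595) = 4846*2813 = 13631798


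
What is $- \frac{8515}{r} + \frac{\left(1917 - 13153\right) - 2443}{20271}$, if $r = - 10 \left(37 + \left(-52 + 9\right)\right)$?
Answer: $- \frac{11561887}{81084} \approx -142.59$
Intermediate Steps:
$r = 60$ ($r = - 10 \left(37 - 43\right) = \left(-10\right) \left(-6\right) = 60$)
$- \frac{8515}{r} + \frac{\left(1917 - 13153\right) - 2443}{20271} = - \frac{8515}{60} + \frac{\left(1917 - 13153\right) - 2443}{20271} = \left(-8515\right) \frac{1}{60} + \left(-11236 - 2443\right) \frac{1}{20271} = - \frac{1703}{12} - \frac{13679}{20271} = - \frac{11561887}{81084}$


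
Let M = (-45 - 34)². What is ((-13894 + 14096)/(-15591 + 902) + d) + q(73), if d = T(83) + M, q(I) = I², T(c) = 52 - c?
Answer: 169496169/14689 ≈ 11539.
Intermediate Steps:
M = 6241 (M = (-79)² = 6241)
d = 6210 (d = (52 - 1*83) + 6241 = (52 - 83) + 6241 = -31 + 6241 = 6210)
((-13894 + 14096)/(-15591 + 902) + d) + q(73) = ((-13894 + 14096)/(-15591 + 902) + 6210) + 73² = (202/(-14689) + 6210) + 5329 = (202*(-1/14689) + 6210) + 5329 = (-202/14689 + 6210) + 5329 = 91218488/14689 + 5329 = 169496169/14689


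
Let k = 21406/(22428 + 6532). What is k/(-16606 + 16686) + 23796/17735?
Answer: 5551020821/4108844800 ≈ 1.3510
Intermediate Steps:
k = 10703/14480 (k = 21406/28960 = 21406*(1/28960) = 10703/14480 ≈ 0.73916)
k/(-16606 + 16686) + 23796/17735 = 10703/(14480*(-16606 + 16686)) + 23796/17735 = (10703/14480)/80 + 23796*(1/17735) = (10703/14480)*(1/80) + 23796/17735 = 10703/1158400 + 23796/17735 = 5551020821/4108844800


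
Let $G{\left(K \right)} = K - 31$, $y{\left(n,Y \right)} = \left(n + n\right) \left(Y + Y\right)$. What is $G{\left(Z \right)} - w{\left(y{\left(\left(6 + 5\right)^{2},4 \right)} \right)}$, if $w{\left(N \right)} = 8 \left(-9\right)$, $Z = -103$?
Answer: $-62$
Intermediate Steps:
$y{\left(n,Y \right)} = 4 Y n$ ($y{\left(n,Y \right)} = 2 n 2 Y = 4 Y n$)
$w{\left(N \right)} = -72$
$G{\left(K \right)} = -31 + K$ ($G{\left(K \right)} = K - 31 = -31 + K$)
$G{\left(Z \right)} - w{\left(y{\left(\left(6 + 5\right)^{2},4 \right)} \right)} = \left(-31 - 103\right) - -72 = -134 + 72 = -62$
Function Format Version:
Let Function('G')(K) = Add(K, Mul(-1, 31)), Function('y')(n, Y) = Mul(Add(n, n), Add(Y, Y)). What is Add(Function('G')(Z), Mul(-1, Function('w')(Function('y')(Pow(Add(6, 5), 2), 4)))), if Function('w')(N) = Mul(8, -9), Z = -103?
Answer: -62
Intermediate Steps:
Function('y')(n, Y) = Mul(4, Y, n) (Function('y')(n, Y) = Mul(Mul(2, n), Mul(2, Y)) = Mul(4, Y, n))
Function('w')(N) = -72
Function('G')(K) = Add(-31, K) (Function('G')(K) = Add(K, -31) = Add(-31, K))
Add(Function('G')(Z), Mul(-1, Function('w')(Function('y')(Pow(Add(6, 5), 2), 4)))) = Add(Add(-31, -103), Mul(-1, -72)) = Add(-134, 72) = -62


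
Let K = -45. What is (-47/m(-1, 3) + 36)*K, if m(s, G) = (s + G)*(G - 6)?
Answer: -3945/2 ≈ -1972.5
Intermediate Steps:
m(s, G) = (-6 + G)*(G + s) (m(s, G) = (G + s)*(-6 + G) = (-6 + G)*(G + s))
(-47/m(-1, 3) + 36)*K = (-47/(3² - 6*3 - 6*(-1) + 3*(-1)) + 36)*(-45) = (-47/(9 - 18 + 6 - 3) + 36)*(-45) = (-47/(-6) + 36)*(-45) = (-47*(-⅙) + 36)*(-45) = (47/6 + 36)*(-45) = (263/6)*(-45) = -3945/2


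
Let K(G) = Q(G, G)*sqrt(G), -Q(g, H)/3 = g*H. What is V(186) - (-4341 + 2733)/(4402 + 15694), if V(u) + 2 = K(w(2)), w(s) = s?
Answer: -4823/2512 - 12*sqrt(2) ≈ -18.891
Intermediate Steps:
Q(g, H) = -3*H*g (Q(g, H) = -3*g*H = -3*H*g)
K(G) = -3*G**(5/2) (K(G) = (-3*G*G)*sqrt(G) = (-3*G**2)*sqrt(G) = -3*G**(5/2))
V(u) = -2 - 12*sqrt(2)
V(186) - (-4341 + 2733)/(4402 + 15694) = (-2 - 12*sqrt(2)) - (-4341 + 2733)/(4402 + 15694) = (-2 - 12*sqrt(2)) - (-1608)/20096 = (-2 - 12*sqrt(2)) - 1*(-201/2512) = (-2 - 12*sqrt(2)) + 201/2512 = -4823/2512 - 12*sqrt(2)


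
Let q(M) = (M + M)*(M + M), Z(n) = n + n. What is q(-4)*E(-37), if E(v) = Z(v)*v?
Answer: 175232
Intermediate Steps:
Z(n) = 2*n
q(M) = 4*M² (q(M) = (2*M)*(2*M) = 4*M²)
E(v) = 2*v² (E(v) = (2*v)*v = 2*v²)
q(-4)*E(-37) = (4*(-4)²)*(2*(-37)²) = (4*16)*(2*1369) = 64*2738 = 175232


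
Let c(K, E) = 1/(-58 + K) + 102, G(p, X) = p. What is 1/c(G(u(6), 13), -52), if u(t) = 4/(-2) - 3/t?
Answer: 121/12340 ≈ 0.0098055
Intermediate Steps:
u(t) = -2 - 3/t (u(t) = 4*(-1/2) - 3/t = -2 - 3/t)
c(K, E) = 102 + 1/(-58 + K)
1/c(G(u(6), 13), -52) = 1/((-5915 + 102*(-2 - 3/6))/(-58 + (-2 - 3/6))) = 1/((-5915 + 102*(-2 - 3*1/6))/(-58 + (-2 - 3*1/6))) = 1/((-5915 + 102*(-2 - 1/2))/(-58 + (-2 - 1/2))) = 1/((-5915 + 102*(-5/2))/(-58 - 5/2)) = 1/((-5915 - 255)/(-121/2)) = 1/(-2/121*(-6170)) = 1/(12340/121) = 121/12340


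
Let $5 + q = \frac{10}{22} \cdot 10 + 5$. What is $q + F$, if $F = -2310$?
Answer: $- \frac{25360}{11} \approx -2305.5$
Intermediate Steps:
$q = \frac{50}{11}$ ($q = -5 + \left(\frac{10}{22} \cdot 10 + 5\right) = -5 + \left(10 \cdot \frac{1}{22} \cdot 10 + 5\right) = -5 + \left(\frac{5}{11} \cdot 10 + 5\right) = -5 + \left(\frac{50}{11} + 5\right) = -5 + \frac{105}{11} = \frac{50}{11} \approx 4.5455$)
$q + F = \frac{50}{11} - 2310 = - \frac{25360}{11}$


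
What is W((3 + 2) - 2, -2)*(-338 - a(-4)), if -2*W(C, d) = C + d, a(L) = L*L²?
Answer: 137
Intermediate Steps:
a(L) = L³
W(C, d) = -C/2 - d/2 (W(C, d) = -(C + d)/2 = -C/2 - d/2)
W((3 + 2) - 2, -2)*(-338 - a(-4)) = (-((3 + 2) - 2)/2 - ½*(-2))*(-338 - 1*(-4)³) = (-(5 - 2)/2 + 1)*(-338 - 1*(-64)) = (-½*3 + 1)*(-338 + 64) = (-3/2 + 1)*(-274) = -½*(-274) = 137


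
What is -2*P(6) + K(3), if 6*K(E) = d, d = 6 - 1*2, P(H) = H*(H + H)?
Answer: -430/3 ≈ -143.33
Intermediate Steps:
P(H) = 2*H**2 (P(H) = H*(2*H) = 2*H**2)
d = 4 (d = 6 - 2 = 4)
K(E) = 2/3 (K(E) = (1/6)*4 = 2/3)
-2*P(6) + K(3) = -4*6**2 + 2/3 = -4*36 + 2/3 = -2*72 + 2/3 = -144 + 2/3 = -430/3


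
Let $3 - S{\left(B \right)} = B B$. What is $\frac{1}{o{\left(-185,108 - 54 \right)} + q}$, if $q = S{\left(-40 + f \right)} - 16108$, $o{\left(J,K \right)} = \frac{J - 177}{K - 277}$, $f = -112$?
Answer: $- \frac{223}{8743245} \approx -2.5505 \cdot 10^{-5}$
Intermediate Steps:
$o{\left(J,K \right)} = \frac{-177 + J}{-277 + K}$
$S{\left(B \right)} = 3 - B^{2}$ ($S{\left(B \right)} = 3 - B B = 3 - B^{2}$)
$q = -39209$ ($q = \left(3 - \left(-40 - 112\right)^{2}\right) - 16108 = \left(3 - \left(-152\right)^{2}\right) - 16108 = \left(3 - 23104\right) - 16108 = -23101 - 16108 = -39209$)
$\frac{1}{o{\left(-185,108 - 54 \right)} + q} = \frac{1}{\frac{-177 - 185}{-277 + \left(108 - 54\right)} - 39209} = \frac{1}{\frac{1}{-277 + \left(108 - 54\right)} \left(-362\right) - 39209} = \frac{1}{\frac{1}{-277 + 54} \left(-362\right) - 39209} = \frac{1}{\frac{1}{-223} \left(-362\right) - 39209} = \frac{1}{\left(- \frac{1}{223}\right) \left(-362\right) - 39209} = \frac{1}{\frac{362}{223} - 39209} = \frac{1}{- \frac{8743245}{223}} = - \frac{223}{8743245}$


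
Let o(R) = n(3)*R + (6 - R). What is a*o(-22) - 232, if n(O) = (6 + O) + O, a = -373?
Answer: 87796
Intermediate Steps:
n(O) = 6 + 2*O
o(R) = 6 + 11*R (o(R) = (6 + 2*3)*R + (6 - R) = (6 + 6)*R + (6 - R) = 12*R + (6 - R) = 6 + 11*R)
a*o(-22) - 232 = -373*(6 + 11*(-22)) - 232 = -373*(6 - 242) - 232 = -373*(-236) - 232 = 88028 - 232 = 87796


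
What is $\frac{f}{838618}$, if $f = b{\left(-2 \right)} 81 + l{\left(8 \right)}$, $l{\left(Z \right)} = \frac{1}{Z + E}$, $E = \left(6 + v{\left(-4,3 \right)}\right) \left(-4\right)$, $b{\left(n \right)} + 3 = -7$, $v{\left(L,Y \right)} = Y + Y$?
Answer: $- \frac{32401}{33544720} \approx -0.0009659$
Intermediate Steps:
$v{\left(L,Y \right)} = 2 Y$
$b{\left(n \right)} = -10$ ($b{\left(n \right)} = -3 - 7 = -10$)
$E = -48$ ($E = \left(6 + 2 \cdot 3\right) \left(-4\right) = \left(6 + 6\right) \left(-4\right) = 12 \left(-4\right) = -48$)
$l{\left(Z \right)} = \frac{1}{-48 + Z}$ ($l{\left(Z \right)} = \frac{1}{Z - 48} = \frac{1}{-48 + Z}$)
$f = - \frac{32401}{40}$ ($f = \left(-10\right) 81 + \frac{1}{-48 + 8} = -810 + \frac{1}{-40} = -810 - \frac{1}{40} = - \frac{32401}{40} \approx -810.03$)
$\frac{f}{838618} = - \frac{32401}{40 \cdot 838618} = \left(- \frac{32401}{40}\right) \frac{1}{838618} = - \frac{32401}{33544720}$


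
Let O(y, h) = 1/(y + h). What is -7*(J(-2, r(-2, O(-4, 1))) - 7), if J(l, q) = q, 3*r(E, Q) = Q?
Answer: 448/9 ≈ 49.778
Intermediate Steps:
O(y, h) = 1/(h + y)
r(E, Q) = Q/3
-7*(J(-2, r(-2, O(-4, 1))) - 7) = -7*(1/(3*(1 - 4)) - 7) = -7*((⅓)/(-3) - 7) = -7*((⅓)*(-⅓) - 7) = -7*(-⅑ - 7) = -7*(-64/9) = 448/9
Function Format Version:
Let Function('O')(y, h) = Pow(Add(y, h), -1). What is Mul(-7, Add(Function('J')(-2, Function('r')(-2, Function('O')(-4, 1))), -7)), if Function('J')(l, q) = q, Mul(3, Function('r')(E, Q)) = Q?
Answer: Rational(448, 9) ≈ 49.778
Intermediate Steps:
Function('O')(y, h) = Pow(Add(h, y), -1)
Function('r')(E, Q) = Mul(Rational(1, 3), Q)
Mul(-7, Add(Function('J')(-2, Function('r')(-2, Function('O')(-4, 1))), -7)) = Mul(-7, Add(Mul(Rational(1, 3), Pow(Add(1, -4), -1)), -7)) = Mul(-7, Add(Mul(Rational(1, 3), Pow(-3, -1)), -7)) = Mul(-7, Add(Mul(Rational(1, 3), Rational(-1, 3)), -7)) = Mul(-7, Add(Rational(-1, 9), -7)) = Mul(-7, Rational(-64, 9)) = Rational(448, 9)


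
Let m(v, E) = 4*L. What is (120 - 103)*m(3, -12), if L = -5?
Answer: -340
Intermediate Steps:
m(v, E) = -20 (m(v, E) = 4*(-5) = -20)
(120 - 103)*m(3, -12) = (120 - 103)*(-20) = 17*(-20) = -340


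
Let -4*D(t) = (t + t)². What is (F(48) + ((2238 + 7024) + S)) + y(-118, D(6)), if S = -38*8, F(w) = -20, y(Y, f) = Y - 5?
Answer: 8815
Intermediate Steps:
D(t) = -t² (D(t) = -(t + t)²/4 = -4*t²/4 = -t²)
y(Y, f) = -5 + Y
S = -304
(F(48) + ((2238 + 7024) + S)) + y(-118, D(6)) = (-20 + ((2238 + 7024) - 304)) + (-5 - 118) = (-20 + (9262 - 304)) - 123 = (-20 + 8958) - 123 = 8938 - 123 = 8815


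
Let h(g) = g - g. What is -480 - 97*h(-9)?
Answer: -480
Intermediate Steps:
h(g) = 0
-480 - 97*h(-9) = -480 - 97*0 = -480 + 0 = -480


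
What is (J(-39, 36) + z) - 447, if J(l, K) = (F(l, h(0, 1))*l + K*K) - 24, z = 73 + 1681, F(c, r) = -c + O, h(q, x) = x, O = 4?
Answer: 902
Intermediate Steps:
F(c, r) = 4 - c (F(c, r) = -c + 4 = 4 - c)
z = 1754
J(l, K) = -24 + K² + l*(4 - l) (J(l, K) = ((4 - l)*l + K*K) - 24 = (l*(4 - l) + K²) - 24 = (K² + l*(4 - l)) - 24 = -24 + K² + l*(4 - l))
(J(-39, 36) + z) - 447 = ((-24 + 36² - 1*(-39)*(-4 - 39)) + 1754) - 447 = ((-24 + 1296 - 1*(-39)*(-43)) + 1754) - 447 = ((-24 + 1296 - 1677) + 1754) - 447 = (-405 + 1754) - 447 = 1349 - 447 = 902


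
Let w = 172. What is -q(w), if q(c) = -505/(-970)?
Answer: -101/194 ≈ -0.52062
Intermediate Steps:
q(c) = 101/194 (q(c) = -505*(-1/970) = 101/194)
-q(w) = -1*101/194 = -101/194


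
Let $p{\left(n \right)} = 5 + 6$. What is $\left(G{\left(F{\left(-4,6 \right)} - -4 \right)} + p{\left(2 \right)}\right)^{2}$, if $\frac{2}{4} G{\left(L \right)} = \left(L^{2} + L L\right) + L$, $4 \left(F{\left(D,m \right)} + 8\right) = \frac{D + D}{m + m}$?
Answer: $\frac{421201}{81} \approx 5200.0$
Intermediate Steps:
$F{\left(D,m \right)} = -8 + \frac{D}{4 m}$ ($F{\left(D,m \right)} = -8 + \frac{\left(D + D\right) \frac{1}{m + m}}{4} = -8 + \frac{2 D \frac{1}{2 m}}{4} = -8 + \frac{D \frac{1}{m}}{4} = -8 + \frac{D}{4 m}$)
$p{\left(n \right)} = 11$
$G{\left(L \right)} = 2 L + 4 L^{2}$ ($G{\left(L \right)} = 2 \left(\left(L^{2} + L L\right) + L\right) = 2 \left(\left(L^{2} + L^{2}\right) + L\right) = 2 \left(2 L^{2} + L\right) = 2 \left(L + 2 L^{2}\right) = 2 L + 4 L^{2}$)
$\left(G{\left(F{\left(-4,6 \right)} - -4 \right)} + p{\left(2 \right)}\right)^{2} = \left(2 \left(\left(-8 + \frac{1}{4} \left(-4\right) \frac{1}{6}\right) - -4\right) \left(1 + 2 \left(\left(-8 + \frac{1}{4} \left(-4\right) \frac{1}{6}\right) - -4\right)\right) + 11\right)^{2} = \left(2 \left(\left(-8 + \frac{1}{4} \left(-4\right) \frac{1}{6}\right) + 4\right) \left(1 + 2 \left(\left(-8 + \frac{1}{4} \left(-4\right) \frac{1}{6}\right) + 4\right)\right) + 11\right)^{2} = \left(2 \left(\left(-8 - \frac{1}{6}\right) + 4\right) \left(1 + 2 \left(\left(-8 - \frac{1}{6}\right) + 4\right)\right) + 11\right)^{2} = \left(2 \left(- \frac{49}{6} + 4\right) \left(1 + 2 \left(- \frac{49}{6} + 4\right)\right) + 11\right)^{2} = \left(2 \left(- \frac{25}{6}\right) \left(1 + 2 \left(- \frac{25}{6}\right)\right) + 11\right)^{2} = \left(2 \left(- \frac{25}{6}\right) \left(1 - \frac{25}{3}\right) + 11\right)^{2} = \left(2 \left(- \frac{25}{6}\right) \left(- \frac{22}{3}\right) + 11\right)^{2} = \left(\frac{550}{9} + 11\right)^{2} = \left(\frac{649}{9}\right)^{2} = \frac{421201}{81}$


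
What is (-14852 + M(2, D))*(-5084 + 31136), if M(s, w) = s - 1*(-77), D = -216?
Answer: -384866196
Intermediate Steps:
M(s, w) = 77 + s (M(s, w) = s + 77 = 77 + s)
(-14852 + M(2, D))*(-5084 + 31136) = (-14852 + (77 + 2))*(-5084 + 31136) = (-14852 + 79)*26052 = -14773*26052 = -384866196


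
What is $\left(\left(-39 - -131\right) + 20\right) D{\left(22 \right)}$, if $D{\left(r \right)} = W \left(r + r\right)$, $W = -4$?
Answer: $-19712$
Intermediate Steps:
$D{\left(r \right)} = - 8 r$ ($D{\left(r \right)} = - 4 \left(r + r\right) = - 4 \cdot 2 r = - 8 r$)
$\left(\left(-39 - -131\right) + 20\right) D{\left(22 \right)} = \left(\left(-39 - -131\right) + 20\right) \left(\left(-8\right) 22\right) = \left(\left(-39 + 131\right) + 20\right) \left(-176\right) = \left(92 + 20\right) \left(-176\right) = 112 \left(-176\right) = -19712$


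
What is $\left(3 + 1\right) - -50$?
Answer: $54$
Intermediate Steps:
$\left(3 + 1\right) - -50 = 4 + 50 = 54$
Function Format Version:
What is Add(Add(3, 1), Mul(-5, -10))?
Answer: 54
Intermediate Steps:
Add(Add(3, 1), Mul(-5, -10)) = Add(4, 50) = 54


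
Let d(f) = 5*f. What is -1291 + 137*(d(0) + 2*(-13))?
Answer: -4853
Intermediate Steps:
-1291 + 137*(d(0) + 2*(-13)) = -1291 + 137*(5*0 + 2*(-13)) = -1291 + 137*(0 - 26) = -1291 + 137*(-26) = -1291 - 3562 = -4853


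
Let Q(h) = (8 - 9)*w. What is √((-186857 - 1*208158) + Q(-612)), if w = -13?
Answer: I*√395002 ≈ 628.49*I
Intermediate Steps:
Q(h) = 13 (Q(h) = (8 - 9)*(-13) = -1*(-13) = 13)
√((-186857 - 1*208158) + Q(-612)) = √((-186857 - 1*208158) + 13) = √((-186857 - 208158) + 13) = √(-395015 + 13) = √(-395002) = I*√395002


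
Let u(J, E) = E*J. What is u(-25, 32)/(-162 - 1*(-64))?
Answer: 400/49 ≈ 8.1633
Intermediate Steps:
u(-25, 32)/(-162 - 1*(-64)) = (32*(-25))/(-162 - 1*(-64)) = -800/(-162 + 64) = -800/(-98) = -800*(-1/98) = 400/49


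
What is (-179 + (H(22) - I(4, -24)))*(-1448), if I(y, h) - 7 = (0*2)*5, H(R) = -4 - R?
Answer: 306976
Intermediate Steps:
I(y, h) = 7 (I(y, h) = 7 + (0*2)*5 = 7 + 0*5 = 7 + 0 = 7)
(-179 + (H(22) - I(4, -24)))*(-1448) = (-179 + ((-4 - 1*22) - 1*7))*(-1448) = (-179 + ((-4 - 22) - 7))*(-1448) = (-179 + (-26 - 7))*(-1448) = (-179 - 33)*(-1448) = -212*(-1448) = 306976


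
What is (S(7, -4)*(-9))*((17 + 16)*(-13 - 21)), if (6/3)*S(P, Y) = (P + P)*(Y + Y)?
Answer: -565488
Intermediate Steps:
S(P, Y) = 2*P*Y (S(P, Y) = ((P + P)*(Y + Y))/2 = ((2*P)*(2*Y))/2 = (4*P*Y)/2 = 2*P*Y)
(S(7, -4)*(-9))*((17 + 16)*(-13 - 21)) = ((2*7*(-4))*(-9))*((17 + 16)*(-13 - 21)) = (-56*(-9))*(33*(-34)) = 504*(-1122) = -565488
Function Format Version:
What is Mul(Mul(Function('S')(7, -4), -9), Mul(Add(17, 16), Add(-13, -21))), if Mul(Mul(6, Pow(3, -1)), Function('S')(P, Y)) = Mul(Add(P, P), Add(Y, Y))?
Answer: -565488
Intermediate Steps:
Function('S')(P, Y) = Mul(2, P, Y) (Function('S')(P, Y) = Mul(Rational(1, 2), Mul(Add(P, P), Add(Y, Y))) = Mul(Rational(1, 2), Mul(Mul(2, P), Mul(2, Y))) = Mul(Rational(1, 2), Mul(4, P, Y)) = Mul(2, P, Y))
Mul(Mul(Function('S')(7, -4), -9), Mul(Add(17, 16), Add(-13, -21))) = Mul(Mul(Mul(2, 7, -4), -9), Mul(Add(17, 16), Add(-13, -21))) = Mul(Mul(-56, -9), Mul(33, -34)) = Mul(504, -1122) = -565488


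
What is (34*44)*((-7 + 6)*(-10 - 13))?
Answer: 34408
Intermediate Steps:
(34*44)*((-7 + 6)*(-10 - 13)) = 1496*(-1*(-23)) = 1496*23 = 34408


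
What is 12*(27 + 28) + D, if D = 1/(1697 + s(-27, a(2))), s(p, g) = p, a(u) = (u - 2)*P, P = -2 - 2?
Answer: 1102201/1670 ≈ 660.00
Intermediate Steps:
P = -4
a(u) = 8 - 4*u (a(u) = (u - 2)*(-4) = (-2 + u)*(-4) = 8 - 4*u)
D = 1/1670 (D = 1/(1697 - 27) = 1/1670 ≈ 0.00059880)
12*(27 + 28) + D = 12*(27 + 28) + 1/1670 = 12*55 + 1/1670 = 660 + 1/1670 = 1102201/1670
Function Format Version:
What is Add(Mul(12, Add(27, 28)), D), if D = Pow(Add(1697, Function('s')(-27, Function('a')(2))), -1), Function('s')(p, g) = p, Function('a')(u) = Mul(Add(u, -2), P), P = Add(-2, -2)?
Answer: Rational(1102201, 1670) ≈ 660.00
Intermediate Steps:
P = -4
Function('a')(u) = Add(8, Mul(-4, u)) (Function('a')(u) = Mul(Add(u, -2), -4) = Mul(Add(-2, u), -4) = Add(8, Mul(-4, u)))
D = Rational(1, 1670) (D = Pow(Add(1697, -27), -1) = Pow(1670, -1) = Rational(1, 1670) ≈ 0.00059880)
Add(Mul(12, Add(27, 28)), D) = Add(Mul(12, Add(27, 28)), Rational(1, 1670)) = Add(Mul(12, 55), Rational(1, 1670)) = Add(660, Rational(1, 1670)) = Rational(1102201, 1670)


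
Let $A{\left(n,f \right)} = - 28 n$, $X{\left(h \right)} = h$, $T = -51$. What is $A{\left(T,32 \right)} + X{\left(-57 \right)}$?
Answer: $1371$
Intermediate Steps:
$A{\left(T,32 \right)} + X{\left(-57 \right)} = \left(-28\right) \left(-51\right) - 57 = 1428 - 57 = 1371$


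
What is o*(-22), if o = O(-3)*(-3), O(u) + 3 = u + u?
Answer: -594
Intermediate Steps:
O(u) = -3 + 2*u (O(u) = -3 + (u + u) = -3 + 2*u)
o = 27 (o = (-3 + 2*(-3))*(-3) = (-3 - 6)*(-3) = -9*(-3) = 27)
o*(-22) = 27*(-22) = -594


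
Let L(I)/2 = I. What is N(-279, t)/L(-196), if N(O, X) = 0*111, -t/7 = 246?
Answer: 0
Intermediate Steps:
L(I) = 2*I
t = -1722 (t = -7*246 = -1722)
N(O, X) = 0
N(-279, t)/L(-196) = 0/((2*(-196))) = 0/(-392) = 0*(-1/392) = 0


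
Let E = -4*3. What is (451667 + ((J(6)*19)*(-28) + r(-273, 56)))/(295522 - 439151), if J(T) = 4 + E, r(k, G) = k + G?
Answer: -455706/143629 ≈ -3.1728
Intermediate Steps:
E = -12
r(k, G) = G + k
J(T) = -8 (J(T) = 4 - 12 = -8)
(451667 + ((J(6)*19)*(-28) + r(-273, 56)))/(295522 - 439151) = (451667 + (-8*19*(-28) + (56 - 273)))/(295522 - 439151) = (451667 + (-152*(-28) - 217))/(-143629) = (451667 + (4256 - 217))*(-1/143629) = (451667 + 4039)*(-1/143629) = 455706*(-1/143629) = -455706/143629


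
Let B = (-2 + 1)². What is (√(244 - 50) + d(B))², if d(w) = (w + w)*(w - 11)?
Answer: (-20 + √194)² ≈ 36.864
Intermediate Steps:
B = 1 (B = (-1)² = 1)
d(w) = 2*w*(-11 + w) (d(w) = (2*w)*(-11 + w) = 2*w*(-11 + w))
(√(244 - 50) + d(B))² = (√(244 - 50) + 2*1*(-11 + 1))² = (√194 + 2*1*(-10))² = (√194 - 20)² = (-20 + √194)²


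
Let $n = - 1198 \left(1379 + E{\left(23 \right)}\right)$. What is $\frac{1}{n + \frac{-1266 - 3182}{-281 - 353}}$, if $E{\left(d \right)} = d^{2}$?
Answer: $- \frac{317}{724591304} \approx -4.3749 \cdot 10^{-7}$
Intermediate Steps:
$n = -2285784$ ($n = - 1198 \left(1379 + 23^{2}\right) = - 1198 \left(1379 + 529\right) = \left(-1198\right) 1908 = -2285784$)
$\frac{1}{n + \frac{-1266 - 3182}{-281 - 353}} = \frac{1}{-2285784 + \frac{-1266 - 3182}{-281 - 353}} = \frac{1}{-2285784 + \frac{1}{-634} \left(-4448\right)} = \frac{1}{-2285784 - - \frac{2224}{317}} = \frac{1}{-2285784 + \frac{2224}{317}} = \frac{1}{- \frac{724591304}{317}} = - \frac{317}{724591304}$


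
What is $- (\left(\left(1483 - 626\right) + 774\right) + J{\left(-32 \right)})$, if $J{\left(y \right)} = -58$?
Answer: $-1573$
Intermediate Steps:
$- (\left(\left(1483 - 626\right) + 774\right) + J{\left(-32 \right)}) = - (\left(\left(1483 - 626\right) + 774\right) - 58) = - (\left(857 + 774\right) - 58) = - (1631 - 58) = \left(-1\right) 1573 = -1573$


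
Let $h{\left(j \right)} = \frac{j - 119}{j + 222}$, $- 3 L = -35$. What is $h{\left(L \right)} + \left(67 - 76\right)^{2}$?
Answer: $\frac{56459}{701} \approx 80.541$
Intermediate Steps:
$L = \frac{35}{3}$ ($L = \left(- \frac{1}{3}\right) \left(-35\right) = \frac{35}{3} \approx 11.667$)
$h{\left(j \right)} = \frac{-119 + j}{222 + j}$
$h{\left(L \right)} + \left(67 - 76\right)^{2} = \frac{-119 + \frac{35}{3}}{222 + \frac{35}{3}} + \left(67 - 76\right)^{2} = \frac{1}{\frac{701}{3}} \left(- \frac{322}{3}\right) + \left(-9\right)^{2} = \frac{3}{701} \left(- \frac{322}{3}\right) + 81 = - \frac{322}{701} + 81 = \frac{56459}{701}$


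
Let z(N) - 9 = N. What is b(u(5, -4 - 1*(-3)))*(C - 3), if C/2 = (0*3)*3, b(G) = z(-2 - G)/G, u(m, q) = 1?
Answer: -18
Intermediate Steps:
z(N) = 9 + N
b(G) = (7 - G)/G (b(G) = (9 + (-2 - G))/G = (7 - G)/G)
C = 0 (C = 2*((0*3)*3) = 2*(0*3) = 2*0 = 0)
b(u(5, -4 - 1*(-3)))*(C - 3) = ((7 - 1*1)/1)*(0 - 3) = (1*(7 - 1))*(-3) = (1*6)*(-3) = 6*(-3) = -18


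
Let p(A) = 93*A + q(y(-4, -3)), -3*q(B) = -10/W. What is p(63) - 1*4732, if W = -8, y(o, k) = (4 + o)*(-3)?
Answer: 13519/12 ≈ 1126.6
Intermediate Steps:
y(o, k) = -12 - 3*o
q(B) = -5/12 (q(B) = -(-10)/(3*(-8)) = -(-10)*(-1)/(3*8) = -⅓*5/4 = -5/12)
p(A) = -5/12 + 93*A (p(A) = 93*A - 5/12 = -5/12 + 93*A)
p(63) - 1*4732 = (-5/12 + 93*63) - 1*4732 = (-5/12 + 5859) - 4732 = 70303/12 - 4732 = 13519/12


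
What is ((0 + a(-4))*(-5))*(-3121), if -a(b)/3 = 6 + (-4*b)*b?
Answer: 2715270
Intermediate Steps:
a(b) = -18 + 12*b**2 (a(b) = -3*(6 + (-4*b)*b) = -3*(6 - 4*b**2) = -18 + 12*b**2)
((0 + a(-4))*(-5))*(-3121) = ((0 + (-18 + 12*(-4)**2))*(-5))*(-3121) = ((0 + (-18 + 12*16))*(-5))*(-3121) = ((0 + (-18 + 192))*(-5))*(-3121) = ((0 + 174)*(-5))*(-3121) = (174*(-5))*(-3121) = -870*(-3121) = 2715270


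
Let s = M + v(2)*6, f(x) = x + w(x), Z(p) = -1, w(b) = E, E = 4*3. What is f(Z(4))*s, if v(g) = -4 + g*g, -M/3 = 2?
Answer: -66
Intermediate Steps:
E = 12
M = -6 (M = -3*2 = -6)
w(b) = 12
v(g) = -4 + g**2
f(x) = 12 + x (f(x) = x + 12 = 12 + x)
s = -6 (s = -6 + (-4 + 2**2)*6 = -6 + (-4 + 4)*6 = -6 + 0*6 = -6 + 0 = -6)
f(Z(4))*s = (12 - 1)*(-6) = 11*(-6) = -66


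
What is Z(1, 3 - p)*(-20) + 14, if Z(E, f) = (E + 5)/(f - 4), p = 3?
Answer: 44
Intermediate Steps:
Z(E, f) = (5 + E)/(-4 + f)
Z(1, 3 - p)*(-20) + 14 = ((5 + 1)/(-4 + (3 - 1*3)))*(-20) + 14 = (6/(-4 + (3 - 3)))*(-20) + 14 = (6/(-4 + 0))*(-20) + 14 = (6/(-4))*(-20) + 14 = -1/4*6*(-20) + 14 = -3/2*(-20) + 14 = 30 + 14 = 44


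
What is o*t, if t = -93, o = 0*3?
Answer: 0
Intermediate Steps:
o = 0
o*t = 0*(-93) = 0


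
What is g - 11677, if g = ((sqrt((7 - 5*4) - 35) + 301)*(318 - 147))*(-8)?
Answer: -423445 - 5472*I*sqrt(3) ≈ -4.2345e+5 - 9477.8*I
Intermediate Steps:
g = -411768 - 5472*I*sqrt(3) (g = ((sqrt((7 - 20) - 35) + 301)*171)*(-8) = ((sqrt(-13 - 35) + 301)*171)*(-8) = ((sqrt(-48) + 301)*171)*(-8) = ((4*I*sqrt(3) + 301)*171)*(-8) = ((301 + 4*I*sqrt(3))*171)*(-8) = (51471 + 684*I*sqrt(3))*(-8) = -411768 - 5472*I*sqrt(3) ≈ -4.1177e+5 - 9477.8*I)
g - 11677 = (-411768 - 5472*I*sqrt(3)) - 11677 = -423445 - 5472*I*sqrt(3)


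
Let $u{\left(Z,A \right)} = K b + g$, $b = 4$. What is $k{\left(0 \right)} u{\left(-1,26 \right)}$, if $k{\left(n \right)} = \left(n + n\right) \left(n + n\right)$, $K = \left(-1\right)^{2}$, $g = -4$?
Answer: $0$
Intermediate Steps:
$K = 1$
$u{\left(Z,A \right)} = 0$ ($u{\left(Z,A \right)} = 1 \cdot 4 - 4 = 4 - 4 = 0$)
$k{\left(n \right)} = 4 n^{2}$ ($k{\left(n \right)} = 2 n 2 n = 4 n^{2}$)
$k{\left(0 \right)} u{\left(-1,26 \right)} = 4 \cdot 0^{2} \cdot 0 = 4 \cdot 0 \cdot 0 = 0 \cdot 0 = 0$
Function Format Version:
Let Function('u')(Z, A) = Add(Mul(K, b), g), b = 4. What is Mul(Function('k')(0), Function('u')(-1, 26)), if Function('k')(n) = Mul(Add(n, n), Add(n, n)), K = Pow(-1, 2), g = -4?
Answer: 0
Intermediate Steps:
K = 1
Function('u')(Z, A) = 0 (Function('u')(Z, A) = Add(Mul(1, 4), -4) = Add(4, -4) = 0)
Function('k')(n) = Mul(4, Pow(n, 2)) (Function('k')(n) = Mul(Mul(2, n), Mul(2, n)) = Mul(4, Pow(n, 2)))
Mul(Function('k')(0), Function('u')(-1, 26)) = Mul(Mul(4, Pow(0, 2)), 0) = Mul(Mul(4, 0), 0) = Mul(0, 0) = 0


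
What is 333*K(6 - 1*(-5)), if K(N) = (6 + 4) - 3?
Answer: 2331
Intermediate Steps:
K(N) = 7 (K(N) = 10 - 3 = 7)
333*K(6 - 1*(-5)) = 333*7 = 2331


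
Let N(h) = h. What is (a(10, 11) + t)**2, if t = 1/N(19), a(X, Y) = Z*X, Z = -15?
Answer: 8116801/361 ≈ 22484.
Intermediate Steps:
a(X, Y) = -15*X
t = 1/19 ≈ 0.052632
(a(10, 11) + t)**2 = (-15*10 + 1/19)**2 = (-150 + 1/19)**2 = (-2849/19)**2 = 8116801/361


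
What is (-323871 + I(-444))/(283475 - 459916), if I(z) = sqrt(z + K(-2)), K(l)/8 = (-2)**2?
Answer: 323871/176441 - 2*I*sqrt(103)/176441 ≈ 1.8356 - 0.00011504*I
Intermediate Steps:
K(l) = 32 (K(l) = 8*(-2)**2 = 8*4 = 32)
I(z) = sqrt(32 + z) (I(z) = sqrt(z + 32) = sqrt(32 + z))
(-323871 + I(-444))/(283475 - 459916) = (-323871 + sqrt(32 - 444))/(283475 - 459916) = (-323871 + sqrt(-412))/(-176441) = (-323871 + 2*I*sqrt(103))*(-1/176441) = 323871/176441 - 2*I*sqrt(103)/176441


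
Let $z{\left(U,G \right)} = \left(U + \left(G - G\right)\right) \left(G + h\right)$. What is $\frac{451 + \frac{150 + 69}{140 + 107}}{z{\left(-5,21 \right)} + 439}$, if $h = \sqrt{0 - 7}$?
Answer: $\frac{37279744}{27597557} + \frac{558080 i \sqrt{7}}{27597557} \approx 1.3508 + 0.053503 i$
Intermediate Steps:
$h = i \sqrt{7}$ ($h = \sqrt{-7} = i \sqrt{7} \approx 2.6458 i$)
$z{\left(U,G \right)} = U \left(G + i \sqrt{7}\right)$ ($z{\left(U,G \right)} = \left(U + \left(G - G\right)\right) \left(G + i \sqrt{7}\right) = \left(U + 0\right) \left(G + i \sqrt{7}\right) = U \left(G + i \sqrt{7}\right)$)
$\frac{451 + \frac{150 + 69}{140 + 107}}{z{\left(-5,21 \right)} + 439} = \frac{451 + \frac{150 + 69}{140 + 107}}{- 5 \left(21 + i \sqrt{7}\right) + 439} = \frac{451 + \frac{219}{247}}{\left(-105 - 5 i \sqrt{7}\right) + 439} = \frac{451 + 219 \cdot \frac{1}{247}}{334 - 5 i \sqrt{7}} = \frac{451 + \frac{219}{247}}{334 - 5 i \sqrt{7}} = \frac{111616}{247 \left(334 - 5 i \sqrt{7}\right)}$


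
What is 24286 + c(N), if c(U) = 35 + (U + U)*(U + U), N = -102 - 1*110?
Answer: 204097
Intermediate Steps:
N = -212 (N = -102 - 110 = -212)
c(U) = 35 + 4*U² (c(U) = 35 + (2*U)*(2*U) = 35 + 4*U²)
24286 + c(N) = 24286 + (35 + 4*(-212)²) = 24286 + (35 + 4*44944) = 24286 + (35 + 179776) = 24286 + 179811 = 204097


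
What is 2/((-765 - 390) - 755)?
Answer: -1/955 ≈ -0.0010471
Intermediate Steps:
2/((-765 - 390) - 755) = 2/(-1155 - 755) = 2/(-1910) = -1/1910*2 = -1/955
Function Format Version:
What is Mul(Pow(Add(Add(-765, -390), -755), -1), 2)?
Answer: Rational(-1, 955) ≈ -0.0010471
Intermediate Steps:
Mul(Pow(Add(Add(-765, -390), -755), -1), 2) = Mul(Pow(Add(-1155, -755), -1), 2) = Mul(Pow(-1910, -1), 2) = Mul(Rational(-1, 1910), 2) = Rational(-1, 955)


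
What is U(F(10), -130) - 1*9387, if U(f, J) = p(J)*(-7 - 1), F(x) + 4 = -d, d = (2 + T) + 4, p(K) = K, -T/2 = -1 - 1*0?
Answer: -8347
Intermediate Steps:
T = 2 (T = -2*(-1 - 1*0) = -2*(-1 + 0) = -2*(-1) = 2)
d = 8 (d = (2 + 2) + 4 = 4 + 4 = 8)
F(x) = -12 (F(x) = -4 - 1*8 = -4 - 8 = -12)
U(f, J) = -8*J (U(f, J) = J*(-7 - 1) = J*(-8) = -8*J)
U(F(10), -130) - 1*9387 = -8*(-130) - 1*9387 = 1040 - 9387 = -8347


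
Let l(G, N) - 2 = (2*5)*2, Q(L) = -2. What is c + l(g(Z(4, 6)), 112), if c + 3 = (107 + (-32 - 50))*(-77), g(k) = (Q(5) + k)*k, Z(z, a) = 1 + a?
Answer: -1906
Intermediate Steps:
g(k) = k*(-2 + k) (g(k) = (-2 + k)*k = k*(-2 + k))
l(G, N) = 22 (l(G, N) = 2 + (2*5)*2 = 2 + 10*2 = 2 + 20 = 22)
c = -1928 (c = -3 + (107 + (-32 - 50))*(-77) = -3 + (107 - 82)*(-77) = -3 + 25*(-77) = -3 - 1925 = -1928)
c + l(g(Z(4, 6)), 112) = -1928 + 22 = -1906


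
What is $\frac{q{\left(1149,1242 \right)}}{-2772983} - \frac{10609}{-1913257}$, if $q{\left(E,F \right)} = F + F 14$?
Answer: $- \frac{6225401263}{5305429135631} \approx -0.0011734$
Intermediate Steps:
$q{\left(E,F \right)} = 15 F$ ($q{\left(E,F \right)} = F + 14 F = 15 F$)
$\frac{q{\left(1149,1242 \right)}}{-2772983} - \frac{10609}{-1913257} = \frac{15 \cdot 1242}{-2772983} - \frac{10609}{-1913257} = 18630 \left(- \frac{1}{2772983}\right) - - \frac{10609}{1913257} = - \frac{18630}{2772983} + \frac{10609}{1913257} = - \frac{6225401263}{5305429135631}$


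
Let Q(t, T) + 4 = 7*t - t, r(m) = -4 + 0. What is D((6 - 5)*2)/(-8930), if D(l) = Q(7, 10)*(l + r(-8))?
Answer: 2/235 ≈ 0.0085106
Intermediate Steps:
r(m) = -4
Q(t, T) = -4 + 6*t (Q(t, T) = -4 + (7*t - t) = -4 + 6*t)
D(l) = -152 + 38*l (D(l) = (-4 + 6*7)*(l - 4) = (-4 + 42)*(-4 + l) = 38*(-4 + l) = -152 + 38*l)
D((6 - 5)*2)/(-8930) = (-152 + 38*((6 - 5)*2))/(-8930) = (-152 + 38*(1*2))*(-1/8930) = (-152 + 38*2)*(-1/8930) = (-152 + 76)*(-1/8930) = -76*(-1/8930) = 2/235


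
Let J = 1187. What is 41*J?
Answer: 48667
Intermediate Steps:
41*J = 41*1187 = 48667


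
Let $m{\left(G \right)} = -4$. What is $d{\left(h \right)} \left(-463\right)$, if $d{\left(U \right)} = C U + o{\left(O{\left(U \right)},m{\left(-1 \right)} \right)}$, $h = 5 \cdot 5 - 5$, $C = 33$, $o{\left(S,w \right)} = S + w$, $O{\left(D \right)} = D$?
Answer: $-312988$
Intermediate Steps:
$h = 20$ ($h = 25 - 5 = 20$)
$d{\left(U \right)} = -4 + 34 U$ ($d{\left(U \right)} = 33 U + \left(U - 4\right) = 33 U + \left(-4 + U\right) = -4 + 34 U$)
$d{\left(h \right)} \left(-463\right) = \left(-4 + 34 \cdot 20\right) \left(-463\right) = \left(-4 + 680\right) \left(-463\right) = 676 \left(-463\right) = -312988$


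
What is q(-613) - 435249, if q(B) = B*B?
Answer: -59480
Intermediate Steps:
q(B) = B²
q(-613) - 435249 = (-613)² - 435249 = 375769 - 435249 = -59480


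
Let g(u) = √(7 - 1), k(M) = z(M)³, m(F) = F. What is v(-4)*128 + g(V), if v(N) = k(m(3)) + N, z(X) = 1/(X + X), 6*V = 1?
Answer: -13808/27 + √6 ≈ -508.96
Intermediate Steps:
V = ⅙ (V = (⅙)*1 = ⅙ ≈ 0.16667)
z(X) = 1/(2*X)
k(M) = 1/(8*M³) (k(M) = (1/(2*M))³ = 1/(8*M³))
g(u) = √6
v(N) = 1/216 + N (v(N) = (⅛)/3³ + N = (⅛)*(1/27) + N = 1/216 + N)
v(-4)*128 + g(V) = (1/216 - 4)*128 + √6 = -863/216*128 + √6 = -13808/27 + √6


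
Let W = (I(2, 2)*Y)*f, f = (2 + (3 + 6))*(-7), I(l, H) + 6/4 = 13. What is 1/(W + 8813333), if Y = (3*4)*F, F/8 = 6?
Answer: 1/8303285 ≈ 1.2043e-7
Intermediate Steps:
F = 48 (F = 8*6 = 48)
I(l, H) = 23/2 (I(l, H) = -3/2 + 13 = 23/2)
f = -77 (f = (2 + 9)*(-7) = 11*(-7) = -77)
Y = 576 (Y = (3*4)*48 = 12*48 = 576)
W = -510048 (W = ((23/2)*576)*(-77) = 6624*(-77) = -510048)
1/(W + 8813333) = 1/(-510048 + 8813333) = 1/8303285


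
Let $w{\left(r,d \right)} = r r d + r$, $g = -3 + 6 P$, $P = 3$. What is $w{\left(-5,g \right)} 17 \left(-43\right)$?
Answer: $-270470$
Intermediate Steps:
$g = 15$ ($g = -3 + 6 \cdot 3 = -3 + 18 = 15$)
$w{\left(r,d \right)} = r + d r^{2}$ ($w{\left(r,d \right)} = r^{2} d + r = d r^{2} + r = r + d r^{2}$)
$w{\left(-5,g \right)} 17 \left(-43\right) = - 5 \left(1 + 15 \left(-5\right)\right) 17 \left(-43\right) = - 5 \left(1 - 75\right) 17 \left(-43\right) = \left(-5\right) \left(-74\right) 17 \left(-43\right) = 370 \cdot 17 \left(-43\right) = 6290 \left(-43\right) = -270470$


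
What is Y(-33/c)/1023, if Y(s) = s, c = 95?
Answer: -1/2945 ≈ -0.00033956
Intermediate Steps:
Y(-33/c)/1023 = -33/95/1023 = -33*1/95*(1/1023) = -33/95*1/1023 = -1/2945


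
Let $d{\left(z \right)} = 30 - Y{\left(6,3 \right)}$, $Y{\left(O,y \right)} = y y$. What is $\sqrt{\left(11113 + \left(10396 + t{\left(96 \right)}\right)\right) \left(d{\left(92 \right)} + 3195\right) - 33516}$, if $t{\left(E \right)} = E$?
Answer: $2 \sqrt{17362041} \approx 8333.6$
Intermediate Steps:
$Y{\left(O,y \right)} = y^{2}$
$d{\left(z \right)} = 21$ ($d{\left(z \right)} = 30 - 3^{2} = 30 - 9 = 21$)
$\sqrt{\left(11113 + \left(10396 + t{\left(96 \right)}\right)\right) \left(d{\left(92 \right)} + 3195\right) - 33516} = \sqrt{\left(11113 + \left(10396 + 96\right)\right) \left(21 + 3195\right) - 33516} = \sqrt{\left(11113 + 10492\right) 3216 - 33516} = \sqrt{21605 \cdot 3216 - 33516} = \sqrt{69481680 - 33516} = \sqrt{69448164} = 2 \sqrt{17362041}$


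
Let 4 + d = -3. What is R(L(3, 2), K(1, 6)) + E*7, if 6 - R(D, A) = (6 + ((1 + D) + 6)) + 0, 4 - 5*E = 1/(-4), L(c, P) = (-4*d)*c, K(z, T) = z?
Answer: -1701/20 ≈ -85.050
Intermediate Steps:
d = -7 (d = -4 - 3 = -7)
L(c, P) = 28*c (L(c, P) = (-4*(-7))*c = 28*c)
E = 17/20 (E = ⅘ - ⅕/(-4) = ⅘ - ⅕*(-¼) = ⅘ + 1/20 = 17/20 ≈ 0.85000)
R(D, A) = -7 - D (R(D, A) = 6 - ((6 + ((1 + D) + 6)) + 0) = 6 - ((6 + (7 + D)) + 0) = 6 - ((13 + D) + 0) = 6 - (13 + D) = 6 + (-13 - D) = -7 - D)
R(L(3, 2), K(1, 6)) + E*7 = (-7 - 28*3) + (17/20)*7 = (-7 - 1*84) + 119/20 = (-7 - 84) + 119/20 = -91 + 119/20 = -1701/20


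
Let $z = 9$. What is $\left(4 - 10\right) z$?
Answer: $-54$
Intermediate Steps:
$\left(4 - 10\right) z = \left(4 - 10\right) 9 = \left(-6\right) 9 = -54$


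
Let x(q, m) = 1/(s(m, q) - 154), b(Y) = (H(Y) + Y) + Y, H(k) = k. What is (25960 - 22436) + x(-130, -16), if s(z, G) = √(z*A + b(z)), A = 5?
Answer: 42013051/11922 - 2*I*√2/5961 ≈ 3524.0 - 0.00047449*I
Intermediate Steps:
b(Y) = 3*Y (b(Y) = (Y + Y) + Y = 2*Y + Y = 3*Y)
s(z, G) = 2*√2*√z (s(z, G) = √(z*5 + 3*z) = √(5*z + 3*z) = √(8*z) = 2*√2*√z)
x(q, m) = 1/(-154 + 2*√2*√m) (x(q, m) = 1/(2*√2*√m - 154) = 1/(-154 + 2*√2*√m))
(25960 - 22436) + x(-130, -16) = (25960 - 22436) + 1/(2*(-77 + √2*√(-16))) = 3524 + 1/(2*(-77 + √2*(4*I))) = 3524 + 1/(2*(-77 + 4*I*√2))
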